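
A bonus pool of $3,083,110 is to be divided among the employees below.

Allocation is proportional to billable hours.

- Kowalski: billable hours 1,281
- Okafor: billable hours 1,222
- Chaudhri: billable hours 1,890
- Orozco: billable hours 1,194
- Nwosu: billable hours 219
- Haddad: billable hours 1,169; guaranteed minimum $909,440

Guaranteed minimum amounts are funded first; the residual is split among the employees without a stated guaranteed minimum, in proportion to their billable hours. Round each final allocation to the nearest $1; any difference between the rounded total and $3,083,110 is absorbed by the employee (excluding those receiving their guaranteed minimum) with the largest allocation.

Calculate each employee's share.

Minimums first: Haddad $909,440. Remaining pool $2,173,670.
Remaining pool split over remaining billable hours 5,806: Kowalski 479,585.13 → $479,585; Okafor 457,496.51 → $457,497; Chaudhri 707,584.62 → $707,585; Orozco 447,013.78 → $447,014; Nwosu 81,989.96 → $81,990.
Rounding difference −$1 applied to Chaudhri → $707,584.

Kowalski: $479,585 | Okafor: $457,497 | Chaudhri: $707,584 | Orozco: $447,014 | Nwosu: $81,990 | Haddad: $909,440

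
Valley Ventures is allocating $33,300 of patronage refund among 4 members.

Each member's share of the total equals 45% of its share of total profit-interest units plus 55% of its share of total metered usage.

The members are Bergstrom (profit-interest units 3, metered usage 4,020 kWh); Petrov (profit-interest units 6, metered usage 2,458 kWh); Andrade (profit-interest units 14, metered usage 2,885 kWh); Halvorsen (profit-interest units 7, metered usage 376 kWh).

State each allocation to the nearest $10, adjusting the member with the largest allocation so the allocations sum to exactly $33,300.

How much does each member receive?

Bergstrom: $9,060; Petrov: $7,620; Andrade: $12,420; Halvorsen: $4,200

Totals — profit-interest units 30, metered usage 9,739.
Combined weights (45% profit-interest units + 55% metered usage): Bergstrom 0.2720; Petrov 0.2288; Andrade 0.3729; Halvorsen 0.1262.
Pro-rata amounts: Bergstrom 9,058.44; Petrov 7,619.47; Andrade 12,418.48; Halvorsen 4,203.60.
After rounding ($10): Bergstrom $9,060; Petrov $7,620; Andrade $12,420; Halvorsen $4,200. Sum = $33,300.
No rounding difference to absorb.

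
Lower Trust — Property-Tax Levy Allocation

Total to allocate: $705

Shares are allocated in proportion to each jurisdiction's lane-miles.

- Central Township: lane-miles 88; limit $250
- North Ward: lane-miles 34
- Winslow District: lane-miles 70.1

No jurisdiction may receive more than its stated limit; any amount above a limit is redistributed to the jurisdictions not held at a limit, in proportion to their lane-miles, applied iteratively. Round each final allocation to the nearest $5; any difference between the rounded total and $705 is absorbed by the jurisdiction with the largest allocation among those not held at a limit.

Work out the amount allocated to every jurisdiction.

Sum of lane-miles: 192.1.
Proportional shares (ignoring caps): Central Township 322.96; North Ward 124.78; Winslow District 257.26.
Held at cap: Central Township ($250); balance $455 reallocated over remaining lane-miles 104.1.
Remaining shares: North Ward 148.61 → $150; Winslow District 306.39 → $305.

Central Township: $250 · North Ward: $150 · Winslow District: $305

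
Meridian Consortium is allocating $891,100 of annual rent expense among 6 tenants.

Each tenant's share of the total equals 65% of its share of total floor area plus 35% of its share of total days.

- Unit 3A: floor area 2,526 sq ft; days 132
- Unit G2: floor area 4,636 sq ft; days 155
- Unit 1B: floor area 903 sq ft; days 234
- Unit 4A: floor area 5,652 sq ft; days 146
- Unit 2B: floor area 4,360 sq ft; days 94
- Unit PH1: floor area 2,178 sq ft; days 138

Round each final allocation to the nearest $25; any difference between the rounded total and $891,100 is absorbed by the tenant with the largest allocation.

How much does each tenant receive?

Totals — floor area 20,255, days 899.
Composite weights (65% floor area + 35% days): Unit 3A 0.1325; Unit G2 0.2091; Unit 1B 0.1201; Unit 4A 0.2382; Unit 2B 0.1765; Unit PH1 0.1236.
Proportional shares: Unit 3A 118,027.89; Unit G2 186,345.02; Unit 1B 107,002.62; Unit 4A 212,276.39; Unit 2B 157,290.10; Unit PH1 110,157.97.
After rounding ($25): Unit 3A $118,025; Unit G2 $186,350; Unit 1B $107,000; Unit 4A $212,275; Unit 2B $157,300; Unit PH1 $110,150. Sum = $891,100.
Rounded total matches; no reconciliation needed.

Unit 3A: $118,025; Unit G2: $186,350; Unit 1B: $107,000; Unit 4A: $212,275; Unit 2B: $157,300; Unit PH1: $110,150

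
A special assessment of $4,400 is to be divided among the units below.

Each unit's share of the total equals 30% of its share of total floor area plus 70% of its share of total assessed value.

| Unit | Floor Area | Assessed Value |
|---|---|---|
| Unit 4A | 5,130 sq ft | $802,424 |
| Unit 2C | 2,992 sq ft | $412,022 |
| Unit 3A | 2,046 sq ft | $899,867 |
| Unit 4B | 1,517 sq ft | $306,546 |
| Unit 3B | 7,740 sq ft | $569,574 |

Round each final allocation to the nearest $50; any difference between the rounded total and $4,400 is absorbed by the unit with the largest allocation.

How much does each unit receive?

Floor area total 19,425; assessed value total 2,990,433.
Combined weights (30% floor area + 70% assessed value): Unit 4A 0.2671; Unit 2C 0.1427; Unit 3A 0.2422; Unit 4B 0.0952; Unit 3B 0.2529.
Proportional shares: Unit 4A 1,175.06; Unit 2C 627.68; Unit 3A 1,065.85; Unit 4B 418.81; Unit 3B 1,112.59.
Rounded to nearest $50: Unit 4A $1,200; Unit 2C $650; Unit 3A $1,050; Unit 4B $400; Unit 3B $1,100. Sum = $4,400.
No rounding difference to absorb.

Unit 4A: $1,200 | Unit 2C: $650 | Unit 3A: $1,050 | Unit 4B: $400 | Unit 3B: $1,100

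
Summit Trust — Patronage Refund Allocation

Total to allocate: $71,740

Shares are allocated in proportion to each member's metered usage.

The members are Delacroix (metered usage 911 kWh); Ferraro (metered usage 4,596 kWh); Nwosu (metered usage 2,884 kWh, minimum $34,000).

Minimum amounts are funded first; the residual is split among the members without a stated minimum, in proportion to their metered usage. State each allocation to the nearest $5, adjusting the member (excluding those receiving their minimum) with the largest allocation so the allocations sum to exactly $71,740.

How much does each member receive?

Delacroix: $6,245 · Ferraro: $31,495 · Nwosu: $34,000

Guaranteed amounts: Nwosu $34,000. Balance $37,740.
Balance split over remaining metered usage 5,507: Delacroix 6,243.17 → $6,245; Ferraro 31,496.83 → $31,495.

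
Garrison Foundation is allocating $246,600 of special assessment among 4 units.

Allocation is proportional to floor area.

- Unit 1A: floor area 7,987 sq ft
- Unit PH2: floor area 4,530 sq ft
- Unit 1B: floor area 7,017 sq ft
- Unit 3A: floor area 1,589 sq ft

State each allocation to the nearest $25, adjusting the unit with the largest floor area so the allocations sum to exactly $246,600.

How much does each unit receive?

Unit 1A: $93,250 | Unit PH2: $52,875 | Unit 1B: $81,925 | Unit 3A: $18,550

Sum of floor area: 7,987 + 4,530 + 7,017 + 1,589 = 21,123.
Proportional shares: Unit 1A 93,244.06; Unit PH2 52,885.39; Unit 1B 81,919.81; Unit 3A 18,550.75.
At nearest $25: Unit 1A $93,250; Unit PH2 $52,875; Unit 1B $81,925; Unit 3A $18,550. Sum = $246,600.
Rounded total matches; no reconciliation needed.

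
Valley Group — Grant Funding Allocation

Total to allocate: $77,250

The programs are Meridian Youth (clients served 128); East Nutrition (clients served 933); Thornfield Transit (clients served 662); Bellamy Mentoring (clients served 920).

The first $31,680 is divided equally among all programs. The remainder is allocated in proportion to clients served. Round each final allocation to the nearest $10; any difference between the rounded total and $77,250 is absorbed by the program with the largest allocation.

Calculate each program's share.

Meridian Youth: $10,130 · East Nutrition: $24,010 · Thornfield Transit: $19,330 · Bellamy Mentoring: $23,780

$31,680 shared equally gives $7,920 per program.
Remainder $45,570 by clients served (total 2,643): Meridian Youth 2,206.95 → $2,210; East Nutrition 16,086.57 → $16,090; Thornfield Transit 11,414.05 → $11,410; Bellamy Mentoring 15,862.43 → $15,860.
Totals: Meridian Youth $7,920 + $2,210 = $10,130; East Nutrition $7,920 + $16,090 = $24,010; Thornfield Transit $7,920 + $11,410 = $19,330; Bellamy Mentoring $7,920 + $15,860 = $23,780.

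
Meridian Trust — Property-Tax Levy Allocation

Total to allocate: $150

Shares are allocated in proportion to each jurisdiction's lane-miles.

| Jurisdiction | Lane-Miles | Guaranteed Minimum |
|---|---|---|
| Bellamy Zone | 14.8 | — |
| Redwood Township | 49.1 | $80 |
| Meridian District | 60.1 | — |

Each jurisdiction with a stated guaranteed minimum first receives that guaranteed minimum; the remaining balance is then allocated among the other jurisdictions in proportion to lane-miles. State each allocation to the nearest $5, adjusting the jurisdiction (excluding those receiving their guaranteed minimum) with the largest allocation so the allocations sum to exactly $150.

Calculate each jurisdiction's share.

Fund the minimums — Redwood Township $80. Balance $70.
Balance split over remaining lane-miles 74.9: Bellamy Zone 13.83 → $15; Meridian District 56.17 → $55.

Bellamy Zone: $15; Redwood Township: $80; Meridian District: $55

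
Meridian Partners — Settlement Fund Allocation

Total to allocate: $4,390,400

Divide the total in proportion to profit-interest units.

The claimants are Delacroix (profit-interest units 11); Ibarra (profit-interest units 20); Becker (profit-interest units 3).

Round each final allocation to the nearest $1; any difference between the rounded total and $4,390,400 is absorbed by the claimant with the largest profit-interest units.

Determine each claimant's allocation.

Sum of profit-interest units: 11 + 20 + 3 = 34.
Pro-rata amounts: Delacroix 1,420,423.53; Ibarra 2,582,588.24; Becker 387,388.24.
At nearest $1: Delacroix $1,420,424; Ibarra $2,582,588; Becker $387,388. Sum = $4,390,400.
No rounding difference to absorb.

Delacroix: $1,420,424 | Ibarra: $2,582,588 | Becker: $387,388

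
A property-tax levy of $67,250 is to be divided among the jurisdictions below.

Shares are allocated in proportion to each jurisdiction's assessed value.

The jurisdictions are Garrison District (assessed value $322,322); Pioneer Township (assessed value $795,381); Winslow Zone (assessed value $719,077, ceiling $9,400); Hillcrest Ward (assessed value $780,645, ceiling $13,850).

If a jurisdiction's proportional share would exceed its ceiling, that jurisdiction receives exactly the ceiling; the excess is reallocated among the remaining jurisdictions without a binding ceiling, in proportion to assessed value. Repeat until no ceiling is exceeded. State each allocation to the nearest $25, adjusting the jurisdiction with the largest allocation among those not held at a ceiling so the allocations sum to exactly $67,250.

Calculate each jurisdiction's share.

Combined assessed value = 2,617,425.
Unconstrained shares: Garrison District 8,281.48; Pioneer Township 20,435.88; Winslow Zone 18,475.38; Hillcrest Ward 20,057.26.
Held at cap: Winslow Zone ($9,400), Hillcrest Ward ($13,850); remaining pool $44,000 reallocated over remaining assessed value 1,117,703.
Redistributed shares: Garrison District 12,688.67 → $12,700; Pioneer Township 31,311.33 → $31,300.

Garrison District: $12,700 | Pioneer Township: $31,300 | Winslow Zone: $9,400 | Hillcrest Ward: $13,850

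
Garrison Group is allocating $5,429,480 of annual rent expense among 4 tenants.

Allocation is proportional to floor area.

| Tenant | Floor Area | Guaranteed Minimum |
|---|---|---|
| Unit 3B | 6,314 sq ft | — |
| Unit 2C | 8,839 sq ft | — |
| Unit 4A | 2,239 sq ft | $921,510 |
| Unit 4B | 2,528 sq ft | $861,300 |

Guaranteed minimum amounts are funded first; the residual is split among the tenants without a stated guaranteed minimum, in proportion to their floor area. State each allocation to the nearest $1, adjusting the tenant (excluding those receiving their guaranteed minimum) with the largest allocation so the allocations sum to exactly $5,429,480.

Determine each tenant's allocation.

Unit 3B: $1,519,506 · Unit 2C: $2,127,164 · Unit 4A: $921,510 · Unit 4B: $861,300

Minimums first: Unit 4A $921,510; Unit 4B $861,300. Remaining pool $3,646,670.
Remaining pool split over remaining floor area 15,153: Unit 3B 1,519,506.00 → $1,519,506; Unit 2C 2,127,164.00 → $2,127,164.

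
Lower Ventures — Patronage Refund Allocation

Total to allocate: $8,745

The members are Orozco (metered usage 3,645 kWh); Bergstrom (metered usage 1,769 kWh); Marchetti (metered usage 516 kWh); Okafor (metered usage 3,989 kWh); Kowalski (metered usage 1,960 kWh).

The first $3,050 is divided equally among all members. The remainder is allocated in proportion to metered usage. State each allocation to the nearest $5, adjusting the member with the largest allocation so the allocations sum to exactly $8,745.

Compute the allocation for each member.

Orozco: $2,355; Bergstrom: $1,460; Marchetti: $855; Okafor: $2,525; Kowalski: $1,550

Equal tier: $3,050 ÷ 5 = $610 apiece.
Remainder $5,695 by metered usage (total 11,879): Orozco 1,747.48 → $1,745; Bergstrom 848.09 → $850; Marchetti 247.38 → $245; Okafor 1,912.40 → $1,910; Kowalski 939.66 → $940.
Rounding difference +$5 on remainder applied to Okafor.
Totals: Orozco $610 + $1,745 = $2,355; Bergstrom $610 + $850 = $1,460; Marchetti $610 + $245 = $855; Okafor $610 + $1,915 = $2,525; Kowalski $610 + $940 = $1,550.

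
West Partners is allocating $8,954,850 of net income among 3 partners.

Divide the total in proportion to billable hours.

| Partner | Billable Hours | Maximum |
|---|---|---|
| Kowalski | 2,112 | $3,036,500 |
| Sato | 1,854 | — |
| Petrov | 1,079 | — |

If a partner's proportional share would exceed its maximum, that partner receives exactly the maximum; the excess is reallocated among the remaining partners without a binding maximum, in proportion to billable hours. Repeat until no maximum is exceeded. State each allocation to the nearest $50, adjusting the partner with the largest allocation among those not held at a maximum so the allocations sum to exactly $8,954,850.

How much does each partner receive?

Sum of billable hours: 5,045.
Unconstrained shares: Kowalski 3,748,789.53; Sato 3,290,840.81; Petrov 1,915,219.65.
Cap binds for Kowalski ($3,036,500); balance $5,918,350 reallocated over remaining billable hours 2,933.
Redistributed shares: Sato 3,741,091.34 → $3,741,100; Petrov 2,177,258.66 → $2,177,250.

Kowalski: $3,036,500 · Sato: $3,741,100 · Petrov: $2,177,250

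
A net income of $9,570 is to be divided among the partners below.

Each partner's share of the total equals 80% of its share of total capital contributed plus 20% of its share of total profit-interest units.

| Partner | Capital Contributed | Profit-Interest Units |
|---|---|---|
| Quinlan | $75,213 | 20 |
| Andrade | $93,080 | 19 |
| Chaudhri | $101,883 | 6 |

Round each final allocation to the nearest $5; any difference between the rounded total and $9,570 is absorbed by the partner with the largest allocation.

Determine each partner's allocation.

Quinlan: $2,980 · Andrade: $3,450 · Chaudhri: $3,140

Capital contributed total 270,176; profit-interest units total 45.
Combined weights (80% capital contributed + 20% profit-interest units): Quinlan 0.3116; Andrade 0.3601; Chaudhri 0.3283.
Pro-rata amounts: Quinlan 2,981.98; Andrade 3,445.75; Chaudhri 3,142.27.
After rounding ($5): Quinlan $2,980; Andrade $3,445; Chaudhri $3,140. Sum = $9,565.
Difference $9,570 − $9,565 = +$5 applied to largest allocation (Andrade): Andrade becomes $3,450.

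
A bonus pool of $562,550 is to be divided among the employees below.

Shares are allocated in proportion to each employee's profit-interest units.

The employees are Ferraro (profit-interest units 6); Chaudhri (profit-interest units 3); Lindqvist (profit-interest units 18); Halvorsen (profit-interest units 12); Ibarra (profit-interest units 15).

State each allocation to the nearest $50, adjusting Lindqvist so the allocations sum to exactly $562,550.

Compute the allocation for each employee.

Ferraro: $62,500 | Chaudhri: $31,250 | Lindqvist: $187,550 | Halvorsen: $125,000 | Ibarra: $156,250

Profit-interest units total: 54.
Pro-rata amounts: Ferraro 6/54 × $562,550 = 62,505.56; Chaudhri 3/54 × $562,550 = 31,252.78; Lindqvist 18/54 × $562,550 = 187,516.67; Halvorsen 12/54 × $562,550 = 125,011.11; Ibarra 15/54 × $562,550 = 156,263.89.
At nearest $50: Ferraro $62,500; Chaudhri $31,250; Lindqvist $187,500; Halvorsen $125,000; Ibarra $156,250. Sum = $562,500.
Difference $562,550 − $562,500 = +$50 applied to Lindqvist: Lindqvist becomes $187,550.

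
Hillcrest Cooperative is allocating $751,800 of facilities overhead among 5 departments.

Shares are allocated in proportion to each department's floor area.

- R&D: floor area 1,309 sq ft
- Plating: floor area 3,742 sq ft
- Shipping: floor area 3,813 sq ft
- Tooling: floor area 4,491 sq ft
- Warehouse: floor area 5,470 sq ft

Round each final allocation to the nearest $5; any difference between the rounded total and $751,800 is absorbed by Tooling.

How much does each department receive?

Total floor area = 18,825.
Unrounded shares: R&D 1,309/18,825 × $751,800 = 52,276.56; Plating 3,742/18,825 × $751,800 = 149,441.47; Shipping 3,813/18,825 × $751,800 = 152,276.94; Tooling 4,491/18,825 × $751,800 = 179,353.72; Warehouse 5,470/18,825 × $751,800 = 218,451.31.
Rounded to nearest $5: R&D $52,275; Plating $149,440; Shipping $152,275; Tooling $179,355; Warehouse $218,450. Sum = $751,795.
Difference $751,800 − $751,795 = +$5 applied to Tooling: Tooling becomes $179,360.

R&D: $52,275 | Plating: $149,440 | Shipping: $152,275 | Tooling: $179,360 | Warehouse: $218,450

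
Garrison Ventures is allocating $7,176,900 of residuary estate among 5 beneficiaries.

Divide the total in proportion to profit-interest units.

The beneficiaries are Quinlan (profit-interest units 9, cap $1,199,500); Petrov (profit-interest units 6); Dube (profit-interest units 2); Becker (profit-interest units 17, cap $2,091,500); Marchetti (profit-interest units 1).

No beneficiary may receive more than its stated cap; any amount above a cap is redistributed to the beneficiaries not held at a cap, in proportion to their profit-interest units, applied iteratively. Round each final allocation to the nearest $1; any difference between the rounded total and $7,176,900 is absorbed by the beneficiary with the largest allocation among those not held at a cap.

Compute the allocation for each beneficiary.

Sum of profit-interest units: 35.
Pro-rata shares before constraints: Quinlan 1,845,488.57; Petrov 1,230,325.71; Dube 410,108.57; Becker 3,485,922.86; Marchetti 205,054.29.
Capped: Quinlan ($1,199,500), Becker ($2,091,500); residual $3,885,900 reallocated over remaining profit-interest units 9.
Redistributed shares: Petrov 2,590,600.00 → $2,590,600; Dube 863,533.33 → $863,533; Marchetti 431,766.67 → $431,767.

Quinlan: $1,199,500 | Petrov: $2,590,600 | Dube: $863,533 | Becker: $2,091,500 | Marchetti: $431,767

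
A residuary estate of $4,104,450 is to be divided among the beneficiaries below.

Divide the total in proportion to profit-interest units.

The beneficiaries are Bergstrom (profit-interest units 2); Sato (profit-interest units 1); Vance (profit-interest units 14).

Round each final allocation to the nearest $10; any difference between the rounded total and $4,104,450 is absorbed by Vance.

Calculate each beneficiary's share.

Bergstrom: $482,880; Sato: $241,440; Vance: $3,380,130

Sum of profit-interest units: 17.
Unrounded shares: Bergstrom 2/17 × $4,104,450 = 482,876.47; Sato 1/17 × $4,104,450 = 241,438.24; Vance 14/17 × $4,104,450 = 3,380,135.29.
At nearest $10: Bergstrom $482,880; Sato $241,440; Vance $3,380,140. Sum = $4,104,460.
Difference $4,104,450 − $4,104,460 = −$10 applied to Vance: Vance becomes $3,380,130.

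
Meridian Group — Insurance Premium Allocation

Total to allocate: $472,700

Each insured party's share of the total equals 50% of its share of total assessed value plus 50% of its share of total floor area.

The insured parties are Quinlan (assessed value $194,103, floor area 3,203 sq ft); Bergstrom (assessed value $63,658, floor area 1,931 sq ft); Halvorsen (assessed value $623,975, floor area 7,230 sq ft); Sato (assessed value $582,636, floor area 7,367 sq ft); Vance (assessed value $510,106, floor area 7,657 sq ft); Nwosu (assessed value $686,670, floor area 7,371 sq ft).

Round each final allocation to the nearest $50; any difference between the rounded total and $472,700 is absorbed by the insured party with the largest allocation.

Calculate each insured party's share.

Quinlan: $39,000 · Bergstrom: $18,800 · Halvorsen: $104,600 · Sato: $101,850 · Vance: $97,350 · Nwosu: $111,100

Totals — assessed value 2,661,148, floor area 34,759.
Composite weights (50% assessed value + 50% floor area): Quinlan 0.0825; Bergstrom 0.0397; Halvorsen 0.2212; Sato 0.2154; Vance 0.2060; Nwosu 0.2350.
Raw shares: Quinlan 39,018.64; Bergstrom 18,783.97; Halvorsen 104,580.04; Sato 101,840.07; Vance 97,370.22; Nwosu 111,107.06.
Rounded to nearest $50: Quinlan $39,000; Bergstrom $18,800; Halvorsen $104,600; Sato $101,850; Vance $97,350; Nwosu $111,100. Sum = $472,700.
Sum already equals the total — no adjustment.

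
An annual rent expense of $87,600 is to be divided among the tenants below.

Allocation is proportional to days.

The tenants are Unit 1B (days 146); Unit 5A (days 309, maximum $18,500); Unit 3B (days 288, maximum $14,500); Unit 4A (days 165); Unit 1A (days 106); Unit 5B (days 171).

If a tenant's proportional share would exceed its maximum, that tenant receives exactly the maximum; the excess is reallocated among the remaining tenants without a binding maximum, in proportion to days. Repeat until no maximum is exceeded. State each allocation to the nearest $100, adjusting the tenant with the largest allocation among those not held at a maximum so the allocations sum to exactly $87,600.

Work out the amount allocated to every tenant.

Unit 1B: $13,600 · Unit 5A: $18,500 · Unit 3B: $14,500 · Unit 4A: $15,300 · Unit 1A: $9,800 · Unit 5B: $15,900

Total days = 1,185.
Unconstrained shares: Unit 1B 10,792.91; Unit 5A 22,842.53; Unit 3B 21,290.13; Unit 4A 12,197.47; Unit 1A 7,835.95; Unit 5B 12,641.01.
Capped: Unit 5A ($18,500), Unit 3B ($14,500); residual $54,600 reallocated over remaining days 588.
Redistributed shares: Unit 1B 13,557.14 → $13,600; Unit 4A 15,321.43 → $15,300; Unit 1A 9,842.86 → $9,800; Unit 5B 15,878.57 → $15,900.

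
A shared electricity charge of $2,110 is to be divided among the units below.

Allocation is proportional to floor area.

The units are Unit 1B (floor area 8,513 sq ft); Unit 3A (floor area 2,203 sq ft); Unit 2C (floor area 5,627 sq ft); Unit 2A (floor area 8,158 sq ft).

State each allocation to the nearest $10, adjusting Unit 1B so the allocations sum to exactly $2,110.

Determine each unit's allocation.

Floor area total: 24,501.
Unrounded shares: Unit 1B 8,513/24,501 × $2,110 = 733.13; Unit 3A 2,203/24,501 × $2,110 = 189.72; Unit 2C 5,627/24,501 × $2,110 = 484.59; Unit 2A 8,158/24,501 × $2,110 = 702.56.
At nearest $10: Unit 1B $730; Unit 3A $190; Unit 2C $480; Unit 2A $700. Sum = $2,100.
Difference $2,110 − $2,100 = +$10 applied to Unit 1B: Unit 1B becomes $740.

Unit 1B: $740 | Unit 3A: $190 | Unit 2C: $480 | Unit 2A: $700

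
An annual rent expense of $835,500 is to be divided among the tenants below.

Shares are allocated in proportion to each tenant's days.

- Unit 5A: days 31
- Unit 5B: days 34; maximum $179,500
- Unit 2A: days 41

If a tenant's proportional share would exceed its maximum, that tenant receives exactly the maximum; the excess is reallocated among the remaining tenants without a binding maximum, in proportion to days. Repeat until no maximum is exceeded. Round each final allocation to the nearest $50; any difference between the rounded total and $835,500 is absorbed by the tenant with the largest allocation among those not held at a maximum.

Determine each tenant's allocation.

Unit 5A: $282,450 · Unit 5B: $179,500 · Unit 2A: $373,550

Combined days = 106.
Pro-rata shares before constraints: Unit 5A 244,344.34; Unit 5B 267,990.57; Unit 2A 323,165.09.
Capped: Unit 5B ($179,500); residual $656,000 reallocated over remaining days 72.
Shares after redistribution: Unit 5A 282,444.44 → $282,450; Unit 2A 373,555.56 → $373,550.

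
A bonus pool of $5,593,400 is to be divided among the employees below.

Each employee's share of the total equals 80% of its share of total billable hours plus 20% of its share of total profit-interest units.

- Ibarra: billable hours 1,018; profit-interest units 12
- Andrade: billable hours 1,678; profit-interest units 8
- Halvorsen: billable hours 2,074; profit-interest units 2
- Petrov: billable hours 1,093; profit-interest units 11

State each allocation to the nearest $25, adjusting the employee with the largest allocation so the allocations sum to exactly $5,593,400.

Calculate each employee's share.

Ibarra: $1,183,750 · Andrade: $1,551,875 · Halvorsen: $1,650,700 · Petrov: $1,207,075

Billable hours total 5,863; profit-interest units total 33.
Composite weights (80% billable hours + 20% profit-interest units): Ibarra 0.2116; Andrade 0.2774; Halvorsen 0.2951; Petrov 0.2158.
Unrounded shares: Ibarra 1,183,743.94; Andrade 1,551,867.19; Halvorsen 1,650,703.32; Petrov 1,207,085.55.
At nearest $25: Ibarra $1,183,750; Andrade $1,551,875; Halvorsen $1,650,700; Petrov $1,207,075. Sum = $5,593,400.
Rounded total matches; no reconciliation needed.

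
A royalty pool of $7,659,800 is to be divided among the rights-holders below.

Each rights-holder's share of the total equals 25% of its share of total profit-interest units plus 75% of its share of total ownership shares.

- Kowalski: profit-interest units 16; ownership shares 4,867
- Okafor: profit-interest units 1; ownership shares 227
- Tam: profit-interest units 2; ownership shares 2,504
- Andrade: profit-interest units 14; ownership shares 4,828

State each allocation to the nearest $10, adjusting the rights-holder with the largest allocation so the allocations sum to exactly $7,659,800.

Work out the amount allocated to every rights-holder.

Totals — profit-interest units 33, ownership shares 12,426.
Combined weights (25% profit-interest units + 75% ownership shares): Kowalski 0.4150; Okafor 0.0213; Tam 0.1663; Andrade 0.3975.
Unrounded shares: Kowalski 3,178,596.20; Okafor 162,976.55; Tam 1,273,719.29; Andrade 3,044,507.96.
After rounding ($10): Kowalski $3,178,600; Okafor $162,980; Tam $1,273,720; Andrade $3,044,510. Sum = $7,659,810.
Difference $7,659,800 − $7,659,810 = −$10 applied to largest allocation (Kowalski): Kowalski becomes $3,178,590.

Kowalski: $3,178,590 · Okafor: $162,980 · Tam: $1,273,720 · Andrade: $3,044,510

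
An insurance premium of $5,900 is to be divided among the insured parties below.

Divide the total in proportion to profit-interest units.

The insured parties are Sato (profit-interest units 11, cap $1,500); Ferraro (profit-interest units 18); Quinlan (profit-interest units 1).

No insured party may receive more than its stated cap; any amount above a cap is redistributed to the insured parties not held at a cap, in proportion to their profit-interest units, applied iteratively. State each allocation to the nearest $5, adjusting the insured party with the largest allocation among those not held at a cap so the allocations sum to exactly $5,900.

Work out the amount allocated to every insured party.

Sum of profit-interest units: 30.
Proportional shares (ignoring caps): Sato 2,163.33; Ferraro 3,540.00; Quinlan 196.67.
Held at cap: Sato ($1,500); balance $4,400 reallocated over remaining profit-interest units 19.
Remaining shares: Ferraro 4,168.42 → $4,170; Quinlan 231.58 → $230.

Sato: $1,500; Ferraro: $4,170; Quinlan: $230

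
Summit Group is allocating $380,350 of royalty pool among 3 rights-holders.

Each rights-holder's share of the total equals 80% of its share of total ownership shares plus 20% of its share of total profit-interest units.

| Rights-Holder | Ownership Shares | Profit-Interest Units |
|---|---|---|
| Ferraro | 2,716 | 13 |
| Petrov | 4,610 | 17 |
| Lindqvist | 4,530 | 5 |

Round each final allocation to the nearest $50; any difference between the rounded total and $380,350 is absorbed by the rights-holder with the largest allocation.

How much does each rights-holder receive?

Totals — ownership shares 11,856, profit-interest units 35.
Blended shares (80% ownership shares + 20% profit-interest units): Ferraro 0.2576; Petrov 0.4082; Lindqvist 0.3342.
Proportional shares: Ferraro 97,959.74; Petrov 155,262.29; Lindqvist 127,127.97.
After rounding ($50): Ferraro $97,950; Petrov $155,250; Lindqvist $127,150. Sum = $380,350.
No rounding difference to absorb.

Ferraro: $97,950 · Petrov: $155,250 · Lindqvist: $127,150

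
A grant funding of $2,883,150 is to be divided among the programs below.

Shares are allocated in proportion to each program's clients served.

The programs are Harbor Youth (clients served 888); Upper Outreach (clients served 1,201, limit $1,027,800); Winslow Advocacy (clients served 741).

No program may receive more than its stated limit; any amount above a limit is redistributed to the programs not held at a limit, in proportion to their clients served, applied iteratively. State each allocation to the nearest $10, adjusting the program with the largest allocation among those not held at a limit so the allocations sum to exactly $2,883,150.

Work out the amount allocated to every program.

Harbor Youth: $1,011,390; Upper Outreach: $1,027,800; Winslow Advocacy: $843,960

Total clients served = 2,830.
Pro-rata shares before constraints: Harbor Youth 904,677.46; Upper Outreach 1,223,555.88; Winslow Advocacy 754,916.66.
Held at cap: Upper Outreach ($1,027,800); remaining pool $1,855,350 reallocated over remaining clients served 1,629.
Redistributed shares: Harbor Youth 1,011,387.85 → $1,011,390; Winslow Advocacy 843,962.15 → $843,960.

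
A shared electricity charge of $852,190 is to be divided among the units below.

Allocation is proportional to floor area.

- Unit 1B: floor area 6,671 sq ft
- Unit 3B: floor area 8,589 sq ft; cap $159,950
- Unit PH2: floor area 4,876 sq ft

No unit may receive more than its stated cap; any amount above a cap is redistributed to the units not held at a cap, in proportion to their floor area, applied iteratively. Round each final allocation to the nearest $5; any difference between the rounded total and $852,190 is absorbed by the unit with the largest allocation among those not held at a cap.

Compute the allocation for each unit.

Sum of floor area: 20,136.
Pro-rata shares before constraints: Unit 1B 282,328.14; Unit 3B 363,501.19; Unit PH2 206,360.67.
Held at cap: Unit 3B ($159,950); residual $692,240 reallocated over remaining floor area 11,547.
Remaining shares: Unit 1B 399,924.92 → $399,925; Unit PH2 292,315.08 → $292,315.

Unit 1B: $399,925; Unit 3B: $159,950; Unit PH2: $292,315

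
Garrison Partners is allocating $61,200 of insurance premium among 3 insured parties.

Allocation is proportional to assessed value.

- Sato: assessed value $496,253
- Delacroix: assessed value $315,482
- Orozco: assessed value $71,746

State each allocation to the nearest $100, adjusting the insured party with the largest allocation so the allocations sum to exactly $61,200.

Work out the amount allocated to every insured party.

Sato: $34,300; Delacroix: $21,900; Orozco: $5,000

Sum of assessed value: 883,481.
Unrounded shares: Sato 496,253/883,481 × $61,200 = 34,376.16; Delacroix 315,482/883,481 × $61,200 = 21,853.89; Orozco 71,746/883,481 × $61,200 = 4,969.95.
After rounding ($100): Sato $34,400; Delacroix $21,900; Orozco $5,000. Sum = $61,300.
Difference $61,200 − $61,300 = −$100 applied to largest allocation (Sato): Sato becomes $34,300.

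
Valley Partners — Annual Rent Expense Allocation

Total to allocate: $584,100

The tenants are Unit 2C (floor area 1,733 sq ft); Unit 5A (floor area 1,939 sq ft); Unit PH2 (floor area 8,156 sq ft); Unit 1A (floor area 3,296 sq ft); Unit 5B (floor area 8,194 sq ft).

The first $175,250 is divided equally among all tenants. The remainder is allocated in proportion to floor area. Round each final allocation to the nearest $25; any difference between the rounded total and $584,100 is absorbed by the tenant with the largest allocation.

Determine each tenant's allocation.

First tranche $175,250 split equally: $35,050 each.
Remainder $408,850 by floor area (total 23,318): Unit 2C 30,385.84 → $30,375; Unit 5A 33,997.78 → $34,000; Unit PH2 143,004.57 → $143,000; Unit 1A 57,790.96 → $57,800; Unit 5B 143,670.85 → $143,675.
Totals: Unit 2C $35,050 + $30,375 = $65,425; Unit 5A $35,050 + $34,000 = $69,050; Unit PH2 $35,050 + $143,000 = $178,050; Unit 1A $35,050 + $57,800 = $92,850; Unit 5B $35,050 + $143,675 = $178,725.

Unit 2C: $65,425 · Unit 5A: $69,050 · Unit PH2: $178,050 · Unit 1A: $92,850 · Unit 5B: $178,725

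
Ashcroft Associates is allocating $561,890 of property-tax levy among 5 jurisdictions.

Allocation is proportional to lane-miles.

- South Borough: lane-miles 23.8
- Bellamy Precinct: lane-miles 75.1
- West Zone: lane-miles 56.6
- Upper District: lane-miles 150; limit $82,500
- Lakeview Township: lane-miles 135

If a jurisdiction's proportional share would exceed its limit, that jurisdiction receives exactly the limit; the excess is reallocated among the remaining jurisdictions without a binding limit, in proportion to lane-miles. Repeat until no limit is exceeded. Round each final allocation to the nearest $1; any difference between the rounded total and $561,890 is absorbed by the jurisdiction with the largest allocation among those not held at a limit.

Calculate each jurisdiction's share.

Sum of lane-miles: 440.5.
Pro-rata shares before constraints: South Borough 30,358.64; Bellamy Precinct 95,795.55; West Zone 72,197.44; Upper District 191,335.98; Lakeview Township 172,202.38.
Held at cap: Upper District ($82,500); balance $479,390 reallocated over remaining lane-miles 290.5.
Redistributed shares: South Borough 39,275.33 → $39,275; Bellamy Precinct 123,931.80 → $123,932; West Zone 93,402.66 → $93,403; Lakeview Township 222,780.21 → $222,780.

South Borough: $39,275 · Bellamy Precinct: $123,932 · West Zone: $93,403 · Upper District: $82,500 · Lakeview Township: $222,780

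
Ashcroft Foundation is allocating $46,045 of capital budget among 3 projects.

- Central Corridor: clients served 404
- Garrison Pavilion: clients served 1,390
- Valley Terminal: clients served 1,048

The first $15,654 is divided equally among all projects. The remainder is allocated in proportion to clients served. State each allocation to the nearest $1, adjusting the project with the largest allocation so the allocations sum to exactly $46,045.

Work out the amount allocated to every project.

Central Corridor: $9,538 · Garrison Pavilion: $20,082 · Valley Terminal: $16,425

First tranche $15,654 split equally: $5,218 each.
Remainder $30,391 by clients served (total 2,842): Central Corridor 4,320.18 → $4,320; Garrison Pavilion 14,864.00 → $14,864; Valley Terminal 11,206.81 → $11,207.
Totals: Central Corridor $5,218 + $4,320 = $9,538; Garrison Pavilion $5,218 + $14,864 = $20,082; Valley Terminal $5,218 + $11,207 = $16,425.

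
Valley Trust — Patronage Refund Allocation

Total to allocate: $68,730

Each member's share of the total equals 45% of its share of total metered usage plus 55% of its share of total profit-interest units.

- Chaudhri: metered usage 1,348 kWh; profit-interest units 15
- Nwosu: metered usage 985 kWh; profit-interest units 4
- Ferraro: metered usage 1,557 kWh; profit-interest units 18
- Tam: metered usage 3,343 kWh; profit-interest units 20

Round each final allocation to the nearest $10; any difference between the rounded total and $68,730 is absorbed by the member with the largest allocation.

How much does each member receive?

Totals — metered usage 7,233, profit-interest units 57.
Blended shares (45% metered usage + 55% profit-interest units): Chaudhri 0.2286; Nwosu 0.0999; Ferraro 0.2706; Tam 0.4010.
Raw shares: Chaudhri 15,711.85; Nwosu 6,864.62; Ferraro 18,595.09; Tam 27,558.44.
Rounded to nearest $10: Chaudhri $15,710; Nwosu $6,860; Ferraro $18,600; Tam $27,560. Sum = $68,730.
Sum already equals the total — no adjustment.

Chaudhri: $15,710 · Nwosu: $6,860 · Ferraro: $18,600 · Tam: $27,560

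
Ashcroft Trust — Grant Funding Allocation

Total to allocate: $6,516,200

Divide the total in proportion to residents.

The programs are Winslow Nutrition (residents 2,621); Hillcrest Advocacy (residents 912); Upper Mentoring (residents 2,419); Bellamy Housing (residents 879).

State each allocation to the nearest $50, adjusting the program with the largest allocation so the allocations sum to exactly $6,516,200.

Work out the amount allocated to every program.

Winslow Nutrition: $2,500,250; Hillcrest Advocacy: $869,950; Upper Mentoring: $2,307,500; Bellamy Housing: $838,500

Residents total: 6,831.
Raw shares: Winslow Nutrition 2,621/6,831 × $6,516,200 = 2,500,213.76; Hillcrest Advocacy 912/6,831 × $6,516,200 = 869,971.37; Upper Mentoring 2,419/6,831 × $6,516,200 = 2,307,522.73; Bellamy Housing 879/6,831 × $6,516,200 = 838,492.14.
Rounded to nearest $50: Winslow Nutrition $2,500,200; Hillcrest Advocacy $869,950; Upper Mentoring $2,307,500; Bellamy Housing $838,500. Sum = $6,516,150.
Difference $6,516,200 − $6,516,150 = +$50 applied to largest allocation (Winslow Nutrition): Winslow Nutrition becomes $2,500,250.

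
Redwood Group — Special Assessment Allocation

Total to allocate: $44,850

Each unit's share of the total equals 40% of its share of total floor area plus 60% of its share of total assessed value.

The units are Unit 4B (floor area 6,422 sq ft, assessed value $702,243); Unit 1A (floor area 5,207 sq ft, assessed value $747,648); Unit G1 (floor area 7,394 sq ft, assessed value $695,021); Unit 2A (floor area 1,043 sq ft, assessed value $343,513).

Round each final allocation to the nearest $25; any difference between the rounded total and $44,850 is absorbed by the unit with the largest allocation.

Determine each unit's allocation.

Floor area total 20,066; assessed value total 2,488,425.
Combined weights (40% floor area + 60% assessed value): Unit 4B 0.2973; Unit 1A 0.2841; Unit G1 0.3150; Unit 2A 0.1036.
Unrounded shares: Unit 4B 13,335.69; Unit 1A 12,740.43; Unit G1 14,126.61; Unit 2A 4,647.27.
Rounded to nearest $25: Unit 4B $13,325; Unit 1A $12,750; Unit G1 $14,125; Unit 2A $4,650. Sum = $44,850.
Sum already equals the total — no adjustment.

Unit 4B: $13,325 · Unit 1A: $12,750 · Unit G1: $14,125 · Unit 2A: $4,650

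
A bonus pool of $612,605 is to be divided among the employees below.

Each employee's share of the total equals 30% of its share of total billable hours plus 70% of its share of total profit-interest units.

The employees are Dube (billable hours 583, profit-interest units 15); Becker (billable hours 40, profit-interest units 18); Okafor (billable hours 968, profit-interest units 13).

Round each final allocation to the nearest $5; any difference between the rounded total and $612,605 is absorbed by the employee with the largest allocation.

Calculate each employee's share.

Totals — billable hours 1,591, profit-interest units 46.
Combined weights (30% billable hours + 70% profit-interest units): Dube 0.3382; Becker 0.2815; Okafor 0.3804.
Pro-rata amounts: Dube 207,177.95; Becker 172,421.03; Okafor 233,006.03.
Rounded to nearest $5: Dube $207,180; Becker $172,420; Okafor $233,005. Sum = $612,605.
Rounded total matches; no reconciliation needed.

Dube: $207,180 · Becker: $172,420 · Okafor: $233,005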